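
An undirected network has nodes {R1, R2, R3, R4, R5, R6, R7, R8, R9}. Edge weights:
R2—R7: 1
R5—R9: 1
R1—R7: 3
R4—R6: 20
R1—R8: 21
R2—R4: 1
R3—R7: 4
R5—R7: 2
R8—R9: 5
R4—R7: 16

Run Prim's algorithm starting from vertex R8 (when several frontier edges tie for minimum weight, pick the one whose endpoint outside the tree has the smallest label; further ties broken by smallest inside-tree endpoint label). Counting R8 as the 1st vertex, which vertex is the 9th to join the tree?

Prim, starting at R8.
Step 1: frontier [R8—R9 5, R1—R8 21] → take R8—R9 (5); add R9.
Step 2: frontier [R1—R8 21, R5—R9 1] → take R5—R9 (1); add R5.
Step 3: frontier [R5—R7 2, R1—R8 21] → take R5—R7 (2); add R7.
Step 4: frontier [R2—R7 1, R1—R7 3, R3—R7 4, R4—R7 16, R1—R8 21] → take R2—R7 (1); add R2.
Step 5: frontier [R2—R4 1, R1—R7 3, R3—R7 4, R4—R7 16, R1—R8 21] → take R2—R4 (1); add R4.
Step 6: frontier [R4—R6 20, R1—R7 3, R3—R7 4, R1—R8 21] → take R1—R7 (3); add R1.
Step 7: frontier [R4—R6 20, R3—R7 4] → take R3—R7 (4); add R3.
Step 8: frontier [R4—R6 20] → take R4—R6 (20); add R6.
Vertex order: R8, R9, R5, R7, R2, R4, R1, R3, R6. The 9th vertex is R6.

R6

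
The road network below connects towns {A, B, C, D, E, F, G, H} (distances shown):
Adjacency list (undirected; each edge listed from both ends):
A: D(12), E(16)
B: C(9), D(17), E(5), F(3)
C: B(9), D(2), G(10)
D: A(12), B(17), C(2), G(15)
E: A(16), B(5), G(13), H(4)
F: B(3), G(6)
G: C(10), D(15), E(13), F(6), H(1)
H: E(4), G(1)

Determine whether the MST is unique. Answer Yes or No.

Kruskal's algorithm — process edges by increasing weight (ties by edge label):
G-H (1): add — endpoints in different components.
C-D (2): add — endpoints in different components.
B-F (3): add — endpoints in different components.
E-H (4): add — endpoints in different components.
B-E (5): add — endpoints in different components.
F-G (6): skip — F and G already connected.
B-C (9): add — endpoints in different components.
C-G (10): skip — C and G already connected.
A-D (12): add — endpoints in different components.
Every non-tree edge has weight strictly greater than the heaviest edge on the tree path between its endpoints, so the MST is unique.

Yes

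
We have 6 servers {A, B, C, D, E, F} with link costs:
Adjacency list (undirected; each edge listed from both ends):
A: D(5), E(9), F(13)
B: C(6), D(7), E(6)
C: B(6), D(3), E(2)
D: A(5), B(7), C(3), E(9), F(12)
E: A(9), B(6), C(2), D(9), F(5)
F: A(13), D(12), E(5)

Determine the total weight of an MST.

21

Grow the tree from F using Prim:
Step 1: frontier [E F 5, D F 12, A F 13] → take E F (5); add E.
Step 2: frontier [C E 2, B E 6, A E 9, D E 9, D F 12, A F 13] → take C E (2); add C.
Step 3: frontier [C D 3, B C 6, B E 6, A E 9, D E 9, D F 12, A F 13] → take C D (3); add D.
Step 4: frontier [B C 6, A D 5, B D 7, B E 6, A E 9, A F 13] → take A D (5); add A.
Step 5: frontier [B C 6, B D 7, B E 6] → take B C (6); add B.
MST edges: E F, C E, C D, A D, B C; total weight 5+2+3+5+6 = 21.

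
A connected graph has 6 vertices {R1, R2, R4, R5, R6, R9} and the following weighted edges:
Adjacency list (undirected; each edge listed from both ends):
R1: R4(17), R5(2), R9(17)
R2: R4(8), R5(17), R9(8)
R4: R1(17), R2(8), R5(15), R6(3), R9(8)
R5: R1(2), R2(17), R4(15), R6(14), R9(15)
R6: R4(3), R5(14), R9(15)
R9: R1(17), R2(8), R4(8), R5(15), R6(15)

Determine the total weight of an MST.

Prim's algorithm from R1:
Step 1: frontier [R1-R5 2, R1-R4 17, R1-R9 17] → take R1-R5 (2); add R5.
Step 2: frontier [R1-R4 17, R1-R9 17, R5-R6 14, R4-R5 15, R5-R9 15, R2-R5 17] → take R5-R6 (14); add R6.
Step 3: frontier [R1-R4 17, R1-R9 17, R4-R5 15, R5-R9 15, R2-R5 17, R4-R6 3, R6-R9 15] → take R4-R6 (3); add R4.
Step 4: frontier [R1-R9 17, R2-R4 8, R4-R9 8, R5-R9 15, R2-R5 17, R6-R9 15] → take R2-R4 (8); add R2.
Step 5: frontier [R1-R9 17, R2-R9 8, R4-R9 8, R5-R9 15, R6-R9 15] → take R2-R9 (8); add R9.
MST edges: R1-R5, R5-R6, R4-R6, R2-R4, R2-R9; total weight 2+14+3+8+8 = 35.

35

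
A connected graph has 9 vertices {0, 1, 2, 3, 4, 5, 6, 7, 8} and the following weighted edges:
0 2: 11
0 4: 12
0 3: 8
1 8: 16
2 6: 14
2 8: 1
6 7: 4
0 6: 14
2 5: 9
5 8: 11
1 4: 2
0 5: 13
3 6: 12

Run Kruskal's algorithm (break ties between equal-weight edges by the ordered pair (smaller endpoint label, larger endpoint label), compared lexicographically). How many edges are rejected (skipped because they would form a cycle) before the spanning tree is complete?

1

Kruskal: consider edges lightest-first.
2 8 (1): add — endpoints in different components.
1 4 (2): add — endpoints in different components.
6 7 (4): add — endpoints in different components.
0 3 (8): add — endpoints in different components.
2 5 (9): add — endpoints in different components.
0 2 (11): add — endpoints in different components.
5 8 (11): skip — 5 and 8 already connected.
0 4 (12): add — endpoints in different components.
3 6 (12): add — endpoints in different components.
Edges rejected before the tree was complete: 1.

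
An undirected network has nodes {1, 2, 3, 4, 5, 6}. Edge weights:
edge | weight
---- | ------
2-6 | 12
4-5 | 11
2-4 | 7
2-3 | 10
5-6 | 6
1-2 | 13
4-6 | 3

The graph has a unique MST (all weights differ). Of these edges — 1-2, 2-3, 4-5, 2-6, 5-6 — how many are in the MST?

Sort edges by weight, then run Kruskal:
4-6 (3): add — endpoints in different components.
5-6 (6): add — endpoints in different components.
2-4 (7): add — endpoints in different components.
2-3 (10): add — endpoints in different components.
4-5 (11): skip — 4 and 5 already connected.
2-6 (12): skip — 2 and 6 already connected.
1-2 (13): add — endpoints in different components.
MST edge set: {4-6, 5-6, 2-4, 2-3, 1-2}.
Of the listed edges, {1-2, 2-3, 5-6} are in the MST → 3.

3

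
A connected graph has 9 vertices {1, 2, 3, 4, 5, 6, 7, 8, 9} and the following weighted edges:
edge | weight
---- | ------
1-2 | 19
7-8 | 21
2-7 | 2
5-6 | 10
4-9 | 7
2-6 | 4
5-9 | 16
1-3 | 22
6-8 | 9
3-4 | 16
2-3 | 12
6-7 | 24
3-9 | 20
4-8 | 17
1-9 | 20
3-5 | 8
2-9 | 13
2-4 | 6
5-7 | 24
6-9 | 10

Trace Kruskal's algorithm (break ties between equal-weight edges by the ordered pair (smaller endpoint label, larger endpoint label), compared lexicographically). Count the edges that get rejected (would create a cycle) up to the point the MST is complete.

6

Kruskal's algorithm — process edges by increasing weight (ties by edge label):
2-7 (2): add — endpoints in different components.
2-6 (4): add — endpoints in different components.
2-4 (6): add — endpoints in different components.
4-9 (7): add — endpoints in different components.
3-5 (8): add — endpoints in different components.
6-8 (9): add — endpoints in different components.
5-6 (10): add — endpoints in different components.
6-9 (10): skip — 6 and 9 already connected.
2-3 (12): skip — 2 and 3 already connected.
2-9 (13): skip — 2 and 9 already connected.
3-4 (16): skip — 3 and 4 already connected.
5-9 (16): skip — 5 and 9 already connected.
4-8 (17): skip — 4 and 8 already connected.
1-2 (19): add — endpoints in different components.
Edges rejected before the tree was complete: 6.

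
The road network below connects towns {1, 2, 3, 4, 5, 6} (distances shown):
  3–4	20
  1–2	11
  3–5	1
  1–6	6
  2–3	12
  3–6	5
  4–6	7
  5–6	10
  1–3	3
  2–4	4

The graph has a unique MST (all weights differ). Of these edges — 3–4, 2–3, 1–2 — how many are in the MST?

0

Kruskal: consider edges lightest-first.
3–5 (1): add. Components now {1} {2} {3,5} {4} {6}
1–3 (3): add. Components now {1,3,5} {2} {4} {6}
2–4 (4): add. Components now {1,3,5} {2,4} {6}
3–6 (5): add. Components now {1,3,5,6} {2,4}
1–6 (6): skip — 1 and 6 already connected.
4–6 (7): add. Components now {1,2,3,4,5,6}
MST edge set: {3–5, 1–3, 2–4, 3–6, 4–6}.
Of the listed edges, {} are in the MST → 0.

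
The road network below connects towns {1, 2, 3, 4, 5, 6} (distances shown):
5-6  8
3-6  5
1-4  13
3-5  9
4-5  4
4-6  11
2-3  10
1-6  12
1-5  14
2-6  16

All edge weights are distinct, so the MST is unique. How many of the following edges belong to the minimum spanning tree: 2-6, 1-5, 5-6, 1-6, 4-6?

Kruskal's algorithm — process edges by increasing weight (ties by edge label):
4-5 (4): add — endpoints in different components.
3-6 (5): add — endpoints in different components.
5-6 (8): add — endpoints in different components.
3-5 (9): skip — 3 and 5 already connected.
2-3 (10): add — endpoints in different components.
4-6 (11): skip — 4 and 6 already connected.
1-6 (12): add — endpoints in different components.
MST edge set: {4-5, 3-6, 5-6, 2-3, 1-6}.
Of the listed edges, {5-6, 1-6} are in the MST → 2.

2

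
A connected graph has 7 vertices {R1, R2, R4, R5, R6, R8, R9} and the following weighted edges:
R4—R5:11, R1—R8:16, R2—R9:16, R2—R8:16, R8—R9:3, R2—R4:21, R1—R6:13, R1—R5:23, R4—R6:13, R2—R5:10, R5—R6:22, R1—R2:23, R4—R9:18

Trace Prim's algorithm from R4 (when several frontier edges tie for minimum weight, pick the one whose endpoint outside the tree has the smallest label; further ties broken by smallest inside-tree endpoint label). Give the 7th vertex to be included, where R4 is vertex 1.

R9

Prim's algorithm from R4:
Step 1: frontier [R4—R5 11, R4—R6 13, R4—R9 18, R2—R4 21] → take R4—R5 (11); add R5.
Step 2: frontier [R4—R6 13, R4—R9 18, R2—R4 21, R2—R5 10, R5—R6 22, R1—R5 23] → take R2—R5 (10); add R2.
Step 3: frontier [R2—R8 16, R2—R9 16, R1—R2 23, R4—R6 13, R4—R9 18, R5—R6 22, R1—R5 23] → take R4—R6 (13); add R6.
Step 4: frontier [R2—R8 16, R2—R9 16, R1—R2 23, R4—R9 18, R1—R5 23, R1—R6 13] → take R1—R6 (13); add R1.
Step 5: frontier [R1—R8 16, R2—R8 16, R2—R9 16, R4—R9 18] → take R1—R8 (16); add R8.
Step 6: frontier [R2—R9 16, R4—R9 18, R8—R9 3] → take R8—R9 (3); add R9.
Vertex order: R4, R5, R2, R6, R1, R8, R9. The 7th vertex is R9.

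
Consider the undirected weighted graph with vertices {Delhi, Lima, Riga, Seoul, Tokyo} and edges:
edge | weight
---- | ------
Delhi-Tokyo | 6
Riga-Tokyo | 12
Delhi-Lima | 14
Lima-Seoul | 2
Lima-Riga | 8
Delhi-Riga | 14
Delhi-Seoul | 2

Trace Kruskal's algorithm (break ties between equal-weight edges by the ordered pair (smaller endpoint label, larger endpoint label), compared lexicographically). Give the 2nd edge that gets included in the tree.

Lima-Seoul

Kruskal's algorithm — process edges by increasing weight (ties by edge label):
Delhi-Seoul (2): add. Components now {Tokyo} {Lima} {Riga} {Delhi,Seoul}
Lima-Seoul (2): add. Components now {Tokyo} {Delhi,Lima,Seoul} {Riga}
Delhi-Tokyo (6): add. Components now {Delhi,Lima,Seoul,Tokyo} {Riga}
Lima-Riga (8): add. Components now {Delhi,Lima,Riga,Seoul,Tokyo}
The 2nd edge added is Lima-Seoul.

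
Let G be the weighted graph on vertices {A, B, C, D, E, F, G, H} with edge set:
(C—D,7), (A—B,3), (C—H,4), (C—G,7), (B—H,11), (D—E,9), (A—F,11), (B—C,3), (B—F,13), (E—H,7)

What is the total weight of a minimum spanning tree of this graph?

42

Prim's algorithm from E:
Step 1: frontier [E—H 7, D—E 9] → take E—H (7); add H.
Step 2: frontier [D—E 9, C—H 4, B—H 11] → take C—H (4); add C.
Step 3: frontier [B—C 3, C—D 7, C—G 7, D—E 9, B—H 11] → take B—C (3); add B.
Step 4: frontier [A—B 3, B—F 13, C—D 7, C—G 7, D—E 9] → take A—B (3); add A.
Step 5: frontier [A—F 11, B—F 13, C—D 7, C—G 7, D—E 9] → take C—D (7); add D.
Step 6: frontier [A—F 11, B—F 13, C—G 7] → take C—G (7); add G.
Step 7: frontier [A—F 11, B—F 13] → take A—F (11); add F.
MST edges: E—H, C—H, B—C, A—B, C—D, C—G, A—F; total weight 7+4+3+3+7+7+11 = 42.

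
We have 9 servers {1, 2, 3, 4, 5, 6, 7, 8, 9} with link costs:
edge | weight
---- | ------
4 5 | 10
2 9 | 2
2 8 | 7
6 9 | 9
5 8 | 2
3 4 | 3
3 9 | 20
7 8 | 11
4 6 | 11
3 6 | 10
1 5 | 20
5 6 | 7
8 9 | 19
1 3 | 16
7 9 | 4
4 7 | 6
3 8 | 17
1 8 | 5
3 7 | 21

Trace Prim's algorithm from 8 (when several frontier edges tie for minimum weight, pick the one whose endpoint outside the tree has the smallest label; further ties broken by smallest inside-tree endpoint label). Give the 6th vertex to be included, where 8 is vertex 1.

7

Prim's algorithm from 8:
Step 1: cheapest edge leaving the tree is 5 8 (2); add 5.
Step 2: cheapest edge leaving the tree is 1 8 (5); add 1.
Step 3: cheapest edge leaving the tree is 2 8 (7); add 2.
Step 4: cheapest edge leaving the tree is 2 9 (2); add 9.
Step 5: cheapest edge leaving the tree is 7 9 (4); add 7.
Step 6: cheapest edge leaving the tree is 4 7 (6); add 4.
Step 7: cheapest edge leaving the tree is 3 4 (3); add 3.
Step 8: cheapest edge leaving the tree is 5 6 (7); add 6.
Vertex order: 8, 5, 1, 2, 9, 7, 4, 3, 6. The 6th vertex is 7.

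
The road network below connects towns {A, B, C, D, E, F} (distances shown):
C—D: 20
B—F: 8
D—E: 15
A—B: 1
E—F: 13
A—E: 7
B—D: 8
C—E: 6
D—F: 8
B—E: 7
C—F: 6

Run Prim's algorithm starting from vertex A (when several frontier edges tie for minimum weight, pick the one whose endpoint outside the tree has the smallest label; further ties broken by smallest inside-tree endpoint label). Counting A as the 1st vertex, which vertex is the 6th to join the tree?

D

Prim, starting at A.
Step 1: frontier [A—B 1, A—E 7] → take A—B (1); add B.
Step 2: frontier [A—E 7, B—E 7, B—D 8, B—F 8] → take A—E (7); add E.
Step 3: frontier [B—D 8, B—F 8, C—E 6, E—F 13, D—E 15] → take C—E (6); add C.
Step 4: frontier [B—D 8, B—F 8, C—F 6, C—D 20, E—F 13, D—E 15] → take C—F (6); add F.
Step 5: frontier [B—D 8, C—D 20, D—E 15, D—F 8] → take B—D (8); add D.
Vertex order: A, B, E, C, F, D. The 6th vertex is D.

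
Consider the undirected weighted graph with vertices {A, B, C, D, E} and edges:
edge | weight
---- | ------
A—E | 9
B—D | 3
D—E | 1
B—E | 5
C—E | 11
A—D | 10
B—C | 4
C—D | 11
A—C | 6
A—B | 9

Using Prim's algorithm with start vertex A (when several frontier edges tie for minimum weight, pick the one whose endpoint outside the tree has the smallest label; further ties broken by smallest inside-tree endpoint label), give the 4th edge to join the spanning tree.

Prim's algorithm from A:
Step 1: frontier [A—C 6, A—B 9, A—E 9, A—D 10] → take A—C (6); add C.
Step 2: frontier [A—B 9, A—E 9, A—D 10, B—C 4, C—D 11, C—E 11] → take B—C (4); add B.
Step 3: frontier [A—E 9, A—D 10, B—D 3, B—E 5, C—D 11, C—E 11] → take B—D (3); add D.
Step 4: frontier [A—E 9, B—E 5, C—E 11, D—E 1] → take D—E (1); add E.
The 4th edge added is D—E.

D-E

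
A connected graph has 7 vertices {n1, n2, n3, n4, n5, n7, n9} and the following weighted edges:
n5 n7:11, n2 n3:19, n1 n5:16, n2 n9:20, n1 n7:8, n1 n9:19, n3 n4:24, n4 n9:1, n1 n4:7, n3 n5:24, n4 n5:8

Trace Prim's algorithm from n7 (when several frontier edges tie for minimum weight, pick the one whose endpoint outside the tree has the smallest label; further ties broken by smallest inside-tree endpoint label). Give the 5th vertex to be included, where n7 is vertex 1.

n5

Grow the tree from n7 using Prim:
Step 1: cheapest edge leaving the tree is n1 n7 (8); add n1.
Step 2: cheapest edge leaving the tree is n1 n4 (7); add n4.
Step 3: cheapest edge leaving the tree is n4 n9 (1); add n9.
Step 4: cheapest edge leaving the tree is n4 n5 (8); add n5.
Step 5: cheapest edge leaving the tree is n2 n9 (20); add n2.
Step 6: cheapest edge leaving the tree is n2 n3 (19); add n3.
Vertex order: n7, n1, n4, n9, n5, n2, n3. The 5th vertex is n5.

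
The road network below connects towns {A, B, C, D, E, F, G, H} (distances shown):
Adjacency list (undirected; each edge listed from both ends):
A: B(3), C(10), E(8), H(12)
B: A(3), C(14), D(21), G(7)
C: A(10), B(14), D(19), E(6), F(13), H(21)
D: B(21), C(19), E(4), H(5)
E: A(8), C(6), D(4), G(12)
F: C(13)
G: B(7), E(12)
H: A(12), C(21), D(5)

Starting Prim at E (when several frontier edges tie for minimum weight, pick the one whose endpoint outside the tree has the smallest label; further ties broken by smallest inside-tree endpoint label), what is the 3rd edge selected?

C-E

Grow the tree from E using Prim:
Step 1: cheapest edge leaving the tree is D-E (4); add D.
Step 2: cheapest edge leaving the tree is D-H (5); add H.
Step 3: cheapest edge leaving the tree is C-E (6); add C.
Step 4: cheapest edge leaving the tree is A-E (8); add A.
Step 5: cheapest edge leaving the tree is A-B (3); add B.
Step 6: cheapest edge leaving the tree is B-G (7); add G.
Step 7: cheapest edge leaving the tree is C-F (13); add F.
The 3rd edge added is C-E.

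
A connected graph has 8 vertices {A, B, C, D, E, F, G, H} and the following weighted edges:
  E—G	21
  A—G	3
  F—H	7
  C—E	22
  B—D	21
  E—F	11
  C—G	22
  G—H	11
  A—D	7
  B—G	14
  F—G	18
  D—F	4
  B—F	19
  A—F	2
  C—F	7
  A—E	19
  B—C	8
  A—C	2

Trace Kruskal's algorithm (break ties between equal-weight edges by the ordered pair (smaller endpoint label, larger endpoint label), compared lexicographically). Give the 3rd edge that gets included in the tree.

Kruskal's algorithm — process edges by increasing weight (ties by edge label):
A—C (2): add — endpoints in different components.
A—F (2): add — endpoints in different components.
A—G (3): add — endpoints in different components.
D—F (4): add — endpoints in different components.
A—D (7): skip — A and D already connected.
C—F (7): skip — C and F already connected.
F—H (7): add — endpoints in different components.
B—C (8): add — endpoints in different components.
E—F (11): add — endpoints in different components.
The 3rd edge added is A—G.

A-G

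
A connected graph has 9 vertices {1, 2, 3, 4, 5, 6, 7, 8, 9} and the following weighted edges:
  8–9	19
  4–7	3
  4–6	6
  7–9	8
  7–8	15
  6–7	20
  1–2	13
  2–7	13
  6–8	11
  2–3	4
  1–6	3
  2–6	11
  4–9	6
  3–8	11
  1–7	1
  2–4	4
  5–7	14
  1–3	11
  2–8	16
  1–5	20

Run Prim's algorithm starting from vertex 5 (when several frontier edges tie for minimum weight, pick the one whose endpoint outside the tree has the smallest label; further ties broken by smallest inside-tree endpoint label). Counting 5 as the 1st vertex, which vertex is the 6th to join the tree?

Prim, starting at 5.
Step 1: cheapest edge leaving the tree is 5–7 (14); add 7.
Step 2: cheapest edge leaving the tree is 1–7 (1); add 1.
Step 3: cheapest edge leaving the tree is 4–7 (3); add 4.
Step 4: cheapest edge leaving the tree is 1–6 (3); add 6.
Step 5: cheapest edge leaving the tree is 2–4 (4); add 2.
Step 6: cheapest edge leaving the tree is 2–3 (4); add 3.
Step 7: cheapest edge leaving the tree is 4–9 (6); add 9.
Step 8: cheapest edge leaving the tree is 3–8 (11); add 8.
Vertex order: 5, 7, 1, 4, 6, 2, 3, 9, 8. The 6th vertex is 2.

2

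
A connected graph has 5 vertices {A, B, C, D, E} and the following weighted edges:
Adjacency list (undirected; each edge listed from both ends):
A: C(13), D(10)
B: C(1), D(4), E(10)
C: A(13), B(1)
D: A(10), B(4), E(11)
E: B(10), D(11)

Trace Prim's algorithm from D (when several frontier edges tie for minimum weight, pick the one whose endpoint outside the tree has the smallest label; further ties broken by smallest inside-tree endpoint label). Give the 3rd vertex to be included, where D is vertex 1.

C

Prim's algorithm from D:
Step 1: cheapest edge leaving the tree is B–D (4); add B.
Step 2: cheapest edge leaving the tree is B–C (1); add C.
Step 3: cheapest edge leaving the tree is A–D (10); add A.
Step 4: cheapest edge leaving the tree is B–E (10); add E.
Vertex order: D, B, C, A, E. The 3rd vertex is C.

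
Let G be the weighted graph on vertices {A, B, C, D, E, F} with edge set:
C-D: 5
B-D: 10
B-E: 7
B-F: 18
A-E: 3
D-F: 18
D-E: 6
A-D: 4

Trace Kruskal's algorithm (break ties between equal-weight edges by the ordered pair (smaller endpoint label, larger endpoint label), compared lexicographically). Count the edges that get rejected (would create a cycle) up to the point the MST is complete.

Kruskal: consider edges lightest-first.
A-E (3): add — endpoints in different components.
A-D (4): add — endpoints in different components.
C-D (5): add — endpoints in different components.
D-E (6): skip — D and E already connected.
B-E (7): add — endpoints in different components.
B-D (10): skip — B and D already connected.
B-F (18): add — endpoints in different components.
Edges rejected before the tree was complete: 2.

2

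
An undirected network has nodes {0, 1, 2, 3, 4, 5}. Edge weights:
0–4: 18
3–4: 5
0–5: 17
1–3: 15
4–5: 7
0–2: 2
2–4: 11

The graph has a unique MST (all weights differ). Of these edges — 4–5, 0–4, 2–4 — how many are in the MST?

Kruskal's algorithm — process edges by increasing weight (ties by edge label):
0–2 (2): add. Components now {0,2} {1} {3} {4} {5}
3–4 (5): add. Components now {0,2} {1} {3,4} {5}
4–5 (7): add. Components now {0,2} {1} {3,4,5}
2–4 (11): add. Components now {0,2,3,4,5} {1}
1–3 (15): add. Components now {0,1,2,3,4,5}
MST edge set: {0–2, 3–4, 4–5, 2–4, 1–3}.
Of the listed edges, {4–5, 2–4} are in the MST → 2.

2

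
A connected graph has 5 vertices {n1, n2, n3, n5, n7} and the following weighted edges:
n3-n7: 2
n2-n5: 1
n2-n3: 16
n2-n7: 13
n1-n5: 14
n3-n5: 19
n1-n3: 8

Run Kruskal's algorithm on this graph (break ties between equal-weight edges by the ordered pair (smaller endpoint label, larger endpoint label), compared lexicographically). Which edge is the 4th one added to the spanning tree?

Sort edges by weight, then run Kruskal:
n2-n5 (1): add. Components now {n3} {n2,n5} {n7} {n1}
n3-n7 (2): add. Components now {n3,n7} {n2,n5} {n1}
n1-n3 (8): add. Components now {n1,n3,n7} {n2,n5}
n2-n7 (13): add. Components now {n1,n2,n3,n5,n7}
The 4th edge added is n2-n7.

n2-n7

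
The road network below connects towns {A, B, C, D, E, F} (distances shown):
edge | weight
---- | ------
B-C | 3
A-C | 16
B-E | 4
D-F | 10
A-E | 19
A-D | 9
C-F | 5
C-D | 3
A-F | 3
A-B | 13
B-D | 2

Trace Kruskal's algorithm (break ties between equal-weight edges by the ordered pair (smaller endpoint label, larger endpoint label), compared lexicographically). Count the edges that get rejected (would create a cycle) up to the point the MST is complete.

Sort edges by weight, then run Kruskal:
B-D (2): add. Components now {A} {B,D} {C} {E} {F}
A-F (3): add. Components now {A,F} {B,D} {C} {E}
B-C (3): add. Components now {A,F} {B,C,D} {E}
C-D (3): skip — C and D already connected.
B-E (4): add. Components now {A,F} {B,C,D,E}
C-F (5): add. Components now {A,B,C,D,E,F}
Edges rejected before the tree was complete: 1.

1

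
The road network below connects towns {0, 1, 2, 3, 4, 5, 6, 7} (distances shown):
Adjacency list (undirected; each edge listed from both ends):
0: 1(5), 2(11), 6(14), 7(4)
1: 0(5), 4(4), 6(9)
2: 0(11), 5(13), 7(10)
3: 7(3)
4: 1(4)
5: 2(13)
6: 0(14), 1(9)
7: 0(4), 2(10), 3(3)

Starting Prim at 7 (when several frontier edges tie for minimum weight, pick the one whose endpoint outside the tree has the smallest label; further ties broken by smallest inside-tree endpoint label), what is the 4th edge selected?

Grow the tree from 7 using Prim:
Step 1: cheapest edge leaving the tree is 3 7 (3); add 3.
Step 2: cheapest edge leaving the tree is 0 7 (4); add 0.
Step 3: cheapest edge leaving the tree is 0 1 (5); add 1.
Step 4: cheapest edge leaving the tree is 1 4 (4); add 4.
Step 5: cheapest edge leaving the tree is 1 6 (9); add 6.
Step 6: cheapest edge leaving the tree is 2 7 (10); add 2.
Step 7: cheapest edge leaving the tree is 2 5 (13); add 5.
The 4th edge added is 1 4.

1-4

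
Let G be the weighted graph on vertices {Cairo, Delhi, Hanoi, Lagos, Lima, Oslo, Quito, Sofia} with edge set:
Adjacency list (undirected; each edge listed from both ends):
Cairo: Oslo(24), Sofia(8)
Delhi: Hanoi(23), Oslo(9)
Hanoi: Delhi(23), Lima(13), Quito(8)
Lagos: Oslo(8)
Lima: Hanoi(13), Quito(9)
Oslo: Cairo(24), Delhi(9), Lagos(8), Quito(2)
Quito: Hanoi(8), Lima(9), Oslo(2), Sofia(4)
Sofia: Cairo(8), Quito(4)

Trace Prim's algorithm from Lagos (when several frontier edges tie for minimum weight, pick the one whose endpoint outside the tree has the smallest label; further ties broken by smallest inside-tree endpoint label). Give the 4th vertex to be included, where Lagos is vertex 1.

Prim's algorithm from Lagos:
Step 1: frontier [Lagos Oslo 8] → take Lagos Oslo (8); add Oslo.
Step 2: frontier [Oslo Quito 2, Delhi Oslo 9, Cairo Oslo 24] → take Oslo Quito (2); add Quito.
Step 3: frontier [Delhi Oslo 9, Cairo Oslo 24, Quito Sofia 4, Hanoi Quito 8, Lima Quito 9] → take Quito Sofia (4); add Sofia.
Step 4: frontier [Delhi Oslo 9, Cairo Oslo 24, Hanoi Quito 8, Lima Quito 9, Cairo Sofia 8] → take Cairo Sofia (8); add Cairo.
Step 5: frontier [Delhi Oslo 9, Hanoi Quito 8, Lima Quito 9] → take Hanoi Quito (8); add Hanoi.
Step 6: frontier [Hanoi Lima 13, Delhi Hanoi 23, Delhi Oslo 9, Lima Quito 9] → take Delhi Oslo (9); add Delhi.
Step 7: frontier [Hanoi Lima 13, Lima Quito 9] → take Lima Quito (9); add Lima.
Vertex order: Lagos, Oslo, Quito, Sofia, Cairo, Hanoi, Delhi, Lima. The 4th vertex is Sofia.

Sofia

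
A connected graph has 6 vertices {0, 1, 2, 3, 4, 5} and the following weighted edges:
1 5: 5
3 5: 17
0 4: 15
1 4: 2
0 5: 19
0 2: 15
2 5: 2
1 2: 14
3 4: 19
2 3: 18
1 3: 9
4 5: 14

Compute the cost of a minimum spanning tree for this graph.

33

Sort edges by weight, then run Kruskal:
1 4 (2): add. Components now {0} {1,4} {2} {3} {5}
2 5 (2): add. Components now {0} {1,4} {2,5} {3}
1 5 (5): add. Components now {0} {1,2,4,5} {3}
1 3 (9): add. Components now {0} {1,2,3,4,5}
1 2 (14): skip — 1 and 2 already connected.
4 5 (14): skip — 4 and 5 already connected.
0 2 (15): add. Components now {0,1,2,3,4,5}
MST edges: 1 4, 2 5, 1 5, 1 3, 0 2; total weight 2+2+5+9+15 = 33.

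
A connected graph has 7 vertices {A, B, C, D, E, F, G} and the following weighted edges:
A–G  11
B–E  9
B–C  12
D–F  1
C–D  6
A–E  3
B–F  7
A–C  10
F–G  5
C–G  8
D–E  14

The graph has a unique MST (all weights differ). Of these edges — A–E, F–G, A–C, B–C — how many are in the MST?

2

Kruskal's algorithm — process edges by increasing weight (ties by edge label):
D–F (1): add — endpoints in different components.
A–E (3): add — endpoints in different components.
F–G (5): add — endpoints in different components.
C–D (6): add — endpoints in different components.
B–F (7): add — endpoints in different components.
C–G (8): skip — C and G already connected.
B–E (9): add — endpoints in different components.
MST edge set: {D–F, A–E, F–G, C–D, B–F, B–E}.
Of the listed edges, {A–E, F–G} are in the MST → 2.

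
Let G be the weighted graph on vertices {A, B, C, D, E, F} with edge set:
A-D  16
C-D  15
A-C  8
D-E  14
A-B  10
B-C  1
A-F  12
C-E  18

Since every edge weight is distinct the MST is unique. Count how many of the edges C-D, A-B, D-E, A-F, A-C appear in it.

Kruskal: consider edges lightest-first.
B-C (1): add. Components now {A} {B,C} {D} {E} {F}
A-C (8): add. Components now {A,B,C} {D} {E} {F}
A-B (10): skip — A and B already connected.
A-F (12): add. Components now {A,B,C,F} {D} {E}
D-E (14): add. Components now {A,B,C,F} {D,E}
C-D (15): add. Components now {A,B,C,D,E,F}
MST edge set: {B-C, A-C, A-F, D-E, C-D}.
Of the listed edges, {C-D, D-E, A-F, A-C} are in the MST → 4.

4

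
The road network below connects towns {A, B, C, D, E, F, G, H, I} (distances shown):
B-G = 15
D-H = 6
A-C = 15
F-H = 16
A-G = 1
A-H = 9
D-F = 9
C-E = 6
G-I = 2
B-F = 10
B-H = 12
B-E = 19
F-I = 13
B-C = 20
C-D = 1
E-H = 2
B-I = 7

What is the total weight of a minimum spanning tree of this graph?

37

Prim, starting at A.
Step 1: cheapest edge leaving the tree is A-G (1); add G.
Step 2: cheapest edge leaving the tree is G-I (2); add I.
Step 3: cheapest edge leaving the tree is B-I (7); add B.
Step 4: cheapest edge leaving the tree is A-H (9); add H.
Step 5: cheapest edge leaving the tree is E-H (2); add E.
Step 6: cheapest edge leaving the tree is C-E (6); add C.
Step 7: cheapest edge leaving the tree is C-D (1); add D.
Step 8: cheapest edge leaving the tree is D-F (9); add F.
MST edges: A-G, G-I, B-I, A-H, E-H, C-E, C-D, D-F; total weight 1+2+7+9+2+6+1+9 = 37.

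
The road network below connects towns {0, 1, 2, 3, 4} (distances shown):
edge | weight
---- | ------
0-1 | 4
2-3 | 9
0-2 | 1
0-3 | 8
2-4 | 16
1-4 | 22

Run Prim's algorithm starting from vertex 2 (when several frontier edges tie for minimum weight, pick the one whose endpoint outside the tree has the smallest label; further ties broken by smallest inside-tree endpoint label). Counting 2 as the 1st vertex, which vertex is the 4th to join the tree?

3

Prim's algorithm from 2:
Step 1: cheapest edge leaving the tree is 0-2 (1); add 0.
Step 2: cheapest edge leaving the tree is 0-1 (4); add 1.
Step 3: cheapest edge leaving the tree is 0-3 (8); add 3.
Step 4: cheapest edge leaving the tree is 2-4 (16); add 4.
Vertex order: 2, 0, 1, 3, 4. The 4th vertex is 3.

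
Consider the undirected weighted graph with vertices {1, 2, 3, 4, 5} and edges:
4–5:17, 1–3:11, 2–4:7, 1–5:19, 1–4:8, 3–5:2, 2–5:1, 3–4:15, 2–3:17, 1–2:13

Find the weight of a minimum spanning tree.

18

Prim, starting at 3.
Step 1: cheapest edge leaving the tree is 3–5 (2); add 5.
Step 2: cheapest edge leaving the tree is 2–5 (1); add 2.
Step 3: cheapest edge leaving the tree is 2–4 (7); add 4.
Step 4: cheapest edge leaving the tree is 1–4 (8); add 1.
MST edges: 3–5, 2–5, 2–4, 1–4; total weight 2+1+7+8 = 18.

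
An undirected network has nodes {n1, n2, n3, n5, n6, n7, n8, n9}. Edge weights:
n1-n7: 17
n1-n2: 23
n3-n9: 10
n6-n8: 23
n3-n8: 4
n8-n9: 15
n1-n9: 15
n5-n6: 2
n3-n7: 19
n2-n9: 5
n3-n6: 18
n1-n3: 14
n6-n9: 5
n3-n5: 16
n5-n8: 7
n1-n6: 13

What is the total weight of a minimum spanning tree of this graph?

Prim, starting at n2.
Step 1: cheapest edge leaving the tree is n2-n9 (5); add n9.
Step 2: cheapest edge leaving the tree is n6-n9 (5); add n6.
Step 3: cheapest edge leaving the tree is n5-n6 (2); add n5.
Step 4: cheapest edge leaving the tree is n5-n8 (7); add n8.
Step 5: cheapest edge leaving the tree is n3-n8 (4); add n3.
Step 6: cheapest edge leaving the tree is n1-n6 (13); add n1.
Step 7: cheapest edge leaving the tree is n1-n7 (17); add n7.
MST edges: n2-n9, n6-n9, n5-n6, n5-n8, n3-n8, n1-n6, n1-n7; total weight 5+5+2+7+4+13+17 = 53.

53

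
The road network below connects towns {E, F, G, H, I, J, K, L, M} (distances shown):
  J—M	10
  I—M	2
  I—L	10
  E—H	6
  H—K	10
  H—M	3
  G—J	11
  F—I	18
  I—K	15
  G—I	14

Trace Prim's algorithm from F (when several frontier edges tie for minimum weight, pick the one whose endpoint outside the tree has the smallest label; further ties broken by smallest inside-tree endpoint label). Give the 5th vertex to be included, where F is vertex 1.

Prim, starting at F.
Step 1: cheapest edge leaving the tree is F—I (18); add I.
Step 2: cheapest edge leaving the tree is I—M (2); add M.
Step 3: cheapest edge leaving the tree is H—M (3); add H.
Step 4: cheapest edge leaving the tree is E—H (6); add E.
Step 5: cheapest edge leaving the tree is J—M (10); add J.
Step 6: cheapest edge leaving the tree is H—K (10); add K.
Step 7: cheapest edge leaving the tree is I—L (10); add L.
Step 8: cheapest edge leaving the tree is G—J (11); add G.
Vertex order: F, I, M, H, E, J, K, L, G. The 5th vertex is E.

E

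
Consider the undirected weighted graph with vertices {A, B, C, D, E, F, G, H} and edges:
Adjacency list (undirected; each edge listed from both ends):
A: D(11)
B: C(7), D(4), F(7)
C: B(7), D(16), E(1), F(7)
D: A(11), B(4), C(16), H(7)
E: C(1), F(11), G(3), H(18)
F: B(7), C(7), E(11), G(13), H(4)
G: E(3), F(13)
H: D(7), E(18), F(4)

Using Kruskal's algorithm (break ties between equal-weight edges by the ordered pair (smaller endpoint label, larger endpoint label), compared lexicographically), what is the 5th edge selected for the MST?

Kruskal: consider edges lightest-first.
C–E (1): add — endpoints in different components.
E–G (3): add — endpoints in different components.
B–D (4): add — endpoints in different components.
F–H (4): add — endpoints in different components.
B–C (7): add — endpoints in different components.
B–F (7): add — endpoints in different components.
C–F (7): skip — C and F already connected.
D–H (7): skip — D and H already connected.
A–D (11): add — endpoints in different components.
The 5th edge added is B–C.

B-C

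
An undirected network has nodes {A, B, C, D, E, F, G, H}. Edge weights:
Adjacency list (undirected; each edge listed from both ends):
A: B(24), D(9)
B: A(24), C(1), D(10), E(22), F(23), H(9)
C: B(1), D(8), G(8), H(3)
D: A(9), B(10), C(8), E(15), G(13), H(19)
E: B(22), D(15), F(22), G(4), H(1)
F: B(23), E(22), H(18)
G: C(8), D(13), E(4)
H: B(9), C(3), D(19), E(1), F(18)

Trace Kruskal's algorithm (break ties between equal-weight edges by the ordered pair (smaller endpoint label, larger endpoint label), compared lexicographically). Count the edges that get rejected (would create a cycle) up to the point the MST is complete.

5

Kruskal's algorithm — process edges by increasing weight (ties by edge label):
B—C (1): add — endpoints in different components.
E—H (1): add — endpoints in different components.
C—H (3): add — endpoints in different components.
E—G (4): add — endpoints in different components.
C—D (8): add — endpoints in different components.
C—G (8): skip — C and G already connected.
A—D (9): add — endpoints in different components.
B—H (9): skip — B and H already connected.
B—D (10): skip — B and D already connected.
D—G (13): skip — D and G already connected.
D—E (15): skip — D and E already connected.
F—H (18): add — endpoints in different components.
Edges rejected before the tree was complete: 5.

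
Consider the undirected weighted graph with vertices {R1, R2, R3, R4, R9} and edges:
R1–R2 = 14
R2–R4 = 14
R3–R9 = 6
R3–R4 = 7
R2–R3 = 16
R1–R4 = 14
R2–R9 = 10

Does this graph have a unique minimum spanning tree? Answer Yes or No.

Kruskal's algorithm — process edges by increasing weight (ties by edge label):
R3–R9 (6): add. Components now {R3,R9} {R4} {R2} {R1}
R3–R4 (7): add. Components now {R3,R4,R9} {R2} {R1}
R2–R9 (10): add. Components now {R2,R3,R4,R9} {R1}
R1–R2 (14): add. Components now {R1,R2,R3,R4,R9}
Non-tree edge R1–R4 has weight 14, equal to the heaviest edge on its tree cycle — swapping gives another MST of the same weight. Not unique.

No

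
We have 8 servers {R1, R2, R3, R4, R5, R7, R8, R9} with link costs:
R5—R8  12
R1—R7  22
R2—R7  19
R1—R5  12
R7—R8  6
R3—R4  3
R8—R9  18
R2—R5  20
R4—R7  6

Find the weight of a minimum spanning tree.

Prim's algorithm from R1:
Step 1: frontier [R1—R5 12, R1—R7 22] → take R1—R5 (12); add R5.
Step 2: frontier [R1—R7 22, R5—R8 12, R2—R5 20] → take R5—R8 (12); add R8.
Step 3: frontier [R1—R7 22, R2—R5 20, R7—R8 6, R8—R9 18] → take R7—R8 (6); add R7.
Step 4: frontier [R2—R5 20, R4—R7 6, R2—R7 19, R8—R9 18] → take R4—R7 (6); add R4.
Step 5: frontier [R3—R4 3, R2—R5 20, R2—R7 19, R8—R9 18] → take R3—R4 (3); add R3.
Step 6: frontier [R2—R5 20, R2—R7 19, R8—R9 18] → take R8—R9 (18); add R9.
Step 7: frontier [R2—R5 20, R2—R7 19] → take R2—R7 (19); add R2.
MST edges: R1—R5, R5—R8, R7—R8, R4—R7, R3—R4, R8—R9, R2—R7; total weight 12+12+6+6+3+18+19 = 76.

76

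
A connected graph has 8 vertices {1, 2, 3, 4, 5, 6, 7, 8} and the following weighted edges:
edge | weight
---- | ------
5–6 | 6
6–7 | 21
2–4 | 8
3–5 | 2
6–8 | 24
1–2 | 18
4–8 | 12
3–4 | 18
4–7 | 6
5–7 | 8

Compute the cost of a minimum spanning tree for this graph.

60

Kruskal's algorithm — process edges by increasing weight (ties by edge label):
3–5 (2): add — endpoints in different components.
4–7 (6): add — endpoints in different components.
5–6 (6): add — endpoints in different components.
2–4 (8): add — endpoints in different components.
5–7 (8): add — endpoints in different components.
4–8 (12): add — endpoints in different components.
1–2 (18): add — endpoints in different components.
MST edges: 3–5, 4–7, 5–6, 2–4, 5–7, 4–8, 1–2; total weight 2+6+6+8+8+12+18 = 60.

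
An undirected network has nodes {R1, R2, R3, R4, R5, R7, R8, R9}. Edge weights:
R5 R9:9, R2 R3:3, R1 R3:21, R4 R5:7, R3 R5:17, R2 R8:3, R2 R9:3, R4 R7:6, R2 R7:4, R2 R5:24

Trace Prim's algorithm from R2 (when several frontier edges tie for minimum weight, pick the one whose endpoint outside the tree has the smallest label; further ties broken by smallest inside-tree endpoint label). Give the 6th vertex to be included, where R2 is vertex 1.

Prim, starting at R2.
Step 1: cheapest edge leaving the tree is R2 R3 (3); add R3.
Step 2: cheapest edge leaving the tree is R2 R8 (3); add R8.
Step 3: cheapest edge leaving the tree is R2 R9 (3); add R9.
Step 4: cheapest edge leaving the tree is R2 R7 (4); add R7.
Step 5: cheapest edge leaving the tree is R4 R7 (6); add R4.
Step 6: cheapest edge leaving the tree is R4 R5 (7); add R5.
Step 7: cheapest edge leaving the tree is R1 R3 (21); add R1.
Vertex order: R2, R3, R8, R9, R7, R4, R5, R1. The 6th vertex is R4.

R4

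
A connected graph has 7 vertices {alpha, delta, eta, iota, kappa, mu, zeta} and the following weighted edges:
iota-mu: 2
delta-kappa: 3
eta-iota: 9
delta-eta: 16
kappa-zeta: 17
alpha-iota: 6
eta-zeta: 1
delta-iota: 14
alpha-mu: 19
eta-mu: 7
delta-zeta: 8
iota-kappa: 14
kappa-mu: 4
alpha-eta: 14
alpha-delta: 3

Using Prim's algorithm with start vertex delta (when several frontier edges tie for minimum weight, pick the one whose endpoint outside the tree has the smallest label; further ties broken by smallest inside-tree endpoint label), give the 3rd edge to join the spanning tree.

Prim's algorithm from delta:
Step 1: cheapest edge leaving the tree is alpha-delta (3); add alpha.
Step 2: cheapest edge leaving the tree is delta-kappa (3); add kappa.
Step 3: cheapest edge leaving the tree is kappa-mu (4); add mu.
Step 4: cheapest edge leaving the tree is iota-mu (2); add iota.
Step 5: cheapest edge leaving the tree is eta-mu (7); add eta.
Step 6: cheapest edge leaving the tree is eta-zeta (1); add zeta.
The 3rd edge added is kappa-mu.

kappa-mu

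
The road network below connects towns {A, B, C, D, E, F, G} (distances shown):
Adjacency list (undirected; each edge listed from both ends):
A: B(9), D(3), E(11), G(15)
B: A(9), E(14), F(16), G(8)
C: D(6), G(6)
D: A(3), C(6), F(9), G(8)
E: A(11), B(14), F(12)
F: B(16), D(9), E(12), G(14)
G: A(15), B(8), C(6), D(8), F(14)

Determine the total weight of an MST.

43

Prim, starting at D.
Step 1: frontier [A—D 3, C—D 6, D—G 8, D—F 9] → take A—D (3); add A.
Step 2: frontier [A—B 9, A—E 11, A—G 15, C—D 6, D—G 8, D—F 9] → take C—D (6); add C.
Step 3: frontier [A—B 9, A—E 11, A—G 15, C—G 6, D—G 8, D—F 9] → take C—G (6); add G.
Step 4: frontier [A—B 9, A—E 11, D—F 9, B—G 8, F—G 14] → take B—G (8); add B.
Step 5: frontier [A—E 11, B—E 14, B—F 16, D—F 9, F—G 14] → take D—F (9); add F.
Step 6: frontier [A—E 11, B—E 14, E—F 12] → take A—E (11); add E.
MST edges: A—D, C—D, C—G, B—G, D—F, A—E; total weight 3+6+6+8+9+11 = 43.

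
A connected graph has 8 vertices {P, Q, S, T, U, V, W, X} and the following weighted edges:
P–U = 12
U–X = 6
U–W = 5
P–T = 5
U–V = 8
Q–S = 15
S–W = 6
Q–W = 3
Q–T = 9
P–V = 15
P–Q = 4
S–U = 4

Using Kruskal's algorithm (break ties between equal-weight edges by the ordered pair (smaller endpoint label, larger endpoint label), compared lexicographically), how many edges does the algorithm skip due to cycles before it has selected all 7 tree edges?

Sort edges by weight, then run Kruskal:
Q–W (3): add — endpoints in different components.
P–Q (4): add — endpoints in different components.
S–U (4): add — endpoints in different components.
P–T (5): add — endpoints in different components.
U–W (5): add — endpoints in different components.
S–W (6): skip — W and S already connected.
U–X (6): add — endpoints in different components.
U–V (8): add — endpoints in different components.
Edges rejected before the tree was complete: 1.

1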